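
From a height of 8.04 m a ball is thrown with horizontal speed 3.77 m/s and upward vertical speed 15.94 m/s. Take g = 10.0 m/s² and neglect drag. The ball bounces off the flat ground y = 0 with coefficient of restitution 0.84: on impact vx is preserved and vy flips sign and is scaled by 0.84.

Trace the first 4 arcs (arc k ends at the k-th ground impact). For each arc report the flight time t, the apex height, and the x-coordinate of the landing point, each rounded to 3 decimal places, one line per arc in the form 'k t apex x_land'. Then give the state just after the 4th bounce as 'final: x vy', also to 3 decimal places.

1 3.631 20.744 13.688
2 3.422 14.637 26.589
3 2.874 10.328 37.426
4 2.415 7.287 46.528
final: 46.528 10.141

Arc 1: start y=8.040, vy=15.940 → t=3.631, apex=20.744, x_land=13.688, impact vy=-20.369
  bounce: vy ← 0.84·20.369 = 17.110
Arc 2: start y=0.000, vy=17.110 → t=3.422, apex=14.637, x_land=26.589, impact vy=-17.110
  bounce: vy ← 0.84·17.110 = 14.372
Arc 3: start y=0.000, vy=14.372 → t=2.874, apex=10.328, x_land=37.426, impact vy=-14.372
  bounce: vy ← 0.84·14.372 = 12.073
Arc 4: start y=0.000, vy=12.073 → t=2.415, apex=7.287, x_land=46.528, impact vy=-12.073
  bounce: vy ← 0.84·12.073 = 10.141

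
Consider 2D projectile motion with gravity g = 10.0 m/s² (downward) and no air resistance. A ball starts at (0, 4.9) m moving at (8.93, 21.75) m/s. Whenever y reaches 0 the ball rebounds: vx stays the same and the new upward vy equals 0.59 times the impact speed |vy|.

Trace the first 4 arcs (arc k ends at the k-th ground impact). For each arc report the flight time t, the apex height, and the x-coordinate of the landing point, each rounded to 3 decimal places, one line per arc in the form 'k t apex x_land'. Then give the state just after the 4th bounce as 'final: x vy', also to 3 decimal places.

1 4.565 28.553 40.763
2 2.820 9.939 65.944
3 1.664 3.460 80.801
4 0.982 1.204 89.566
final: 89.566 2.896

Arc 1: start y=4.900, vy=21.750 → t=4.565, apex=28.553, x_land=40.763, impact vy=-23.897
  bounce: vy ← 0.59·23.897 = 14.099
Arc 2: start y=0.000, vy=14.099 → t=2.820, apex=9.939, x_land=65.944, impact vy=-14.099
  bounce: vy ← 0.59·14.099 = 8.319
Arc 3: start y=0.000, vy=8.319 → t=1.664, apex=3.460, x_land=80.801, impact vy=-8.319
  bounce: vy ← 0.59·8.319 = 4.908
Arc 4: start y=0.000, vy=4.908 → t=0.982, apex=1.204, x_land=89.566, impact vy=-4.908
  bounce: vy ← 0.59·4.908 = 2.896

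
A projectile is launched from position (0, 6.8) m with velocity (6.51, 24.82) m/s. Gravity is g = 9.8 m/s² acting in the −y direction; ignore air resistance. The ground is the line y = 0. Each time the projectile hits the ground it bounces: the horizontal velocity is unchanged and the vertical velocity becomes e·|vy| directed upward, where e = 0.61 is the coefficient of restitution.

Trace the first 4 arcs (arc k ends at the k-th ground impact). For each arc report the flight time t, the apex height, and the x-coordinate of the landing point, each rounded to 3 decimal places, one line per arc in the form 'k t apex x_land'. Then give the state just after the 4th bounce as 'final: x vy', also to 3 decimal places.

Arc 1: start y=6.800, vy=24.820 → t=5.326, apex=38.230, x_land=34.671, impact vy=-27.374
  bounce: vy ← 0.61·27.374 = 16.698
Arc 2: start y=0.000, vy=16.698 → t=3.408, apex=14.225, x_land=56.856, impact vy=-16.698
  bounce: vy ← 0.61·16.698 = 10.186
Arc 3: start y=0.000, vy=10.186 → t=2.079, apex=5.293, x_land=70.388, impact vy=-10.186
  bounce: vy ← 0.61·10.186 = 6.213
Arc 4: start y=0.000, vy=6.213 → t=1.268, apex=1.970, x_land=78.643, impact vy=-6.213
  bounce: vy ← 0.61·6.213 = 3.790

1 5.326 38.230 34.671
2 3.408 14.225 56.856
3 2.079 5.293 70.388
4 1.268 1.970 78.643
final: 78.643 3.790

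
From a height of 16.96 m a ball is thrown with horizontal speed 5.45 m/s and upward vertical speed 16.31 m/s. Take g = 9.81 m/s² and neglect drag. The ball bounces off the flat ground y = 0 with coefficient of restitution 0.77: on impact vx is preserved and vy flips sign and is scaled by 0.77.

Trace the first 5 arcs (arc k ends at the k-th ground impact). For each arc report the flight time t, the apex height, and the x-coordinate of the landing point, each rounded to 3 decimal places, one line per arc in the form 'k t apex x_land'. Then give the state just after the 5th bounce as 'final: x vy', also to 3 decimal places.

Arc 1: start y=16.960, vy=16.310 → t=4.157, apex=30.518, x_land=22.655, impact vy=-24.470
  bounce: vy ← 0.77·24.470 = 18.842
Arc 2: start y=0.000, vy=18.842 → t=3.841, apex=18.094, x_land=43.591, impact vy=-18.842
  bounce: vy ← 0.77·18.842 = 14.508
Arc 3: start y=0.000, vy=14.508 → t=2.958, apex=10.728, x_land=59.711, impact vy=-14.508
  bounce: vy ← 0.77·14.508 = 11.171
Arc 4: start y=0.000, vy=11.171 → t=2.278, apex=6.361, x_land=72.123, impact vy=-11.171
  bounce: vy ← 0.77·11.171 = 8.602
Arc 5: start y=0.000, vy=8.602 → t=1.754, apex=3.771, x_land=81.681, impact vy=-8.602
  bounce: vy ← 0.77·8.602 = 6.623

1 4.157 30.518 22.655
2 3.841 18.094 43.591
3 2.958 10.728 59.711
4 2.278 6.361 72.123
5 1.754 3.771 81.681
final: 81.681 6.623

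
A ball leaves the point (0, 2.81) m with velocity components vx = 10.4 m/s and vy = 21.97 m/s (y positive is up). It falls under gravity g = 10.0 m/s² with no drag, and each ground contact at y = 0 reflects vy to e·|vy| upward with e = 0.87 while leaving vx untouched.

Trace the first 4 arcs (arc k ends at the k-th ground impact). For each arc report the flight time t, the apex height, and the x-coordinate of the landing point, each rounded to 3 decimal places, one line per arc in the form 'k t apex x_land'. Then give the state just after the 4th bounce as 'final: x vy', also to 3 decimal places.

Arc 1: start y=2.810, vy=21.970 → t=4.518, apex=26.944, x_land=46.991, impact vy=-23.214
  bounce: vy ← 0.87·23.214 = 20.196
Arc 2: start y=0.000, vy=20.196 → t=4.039, apex=20.394, x_land=88.999, impact vy=-20.196
  bounce: vy ← 0.87·20.196 = 17.571
Arc 3: start y=0.000, vy=17.571 → t=3.514, apex=15.436, x_land=125.546, impact vy=-17.571
  bounce: vy ← 0.87·17.571 = 15.286
Arc 4: start y=0.000, vy=15.286 → t=3.057, apex=11.684, x_land=157.341, impact vy=-15.286
  bounce: vy ← 0.87·15.286 = 13.299

1 4.518 26.944 46.991
2 4.039 20.394 88.999
3 3.514 15.436 125.546
4 3.057 11.684 157.341
final: 157.341 13.299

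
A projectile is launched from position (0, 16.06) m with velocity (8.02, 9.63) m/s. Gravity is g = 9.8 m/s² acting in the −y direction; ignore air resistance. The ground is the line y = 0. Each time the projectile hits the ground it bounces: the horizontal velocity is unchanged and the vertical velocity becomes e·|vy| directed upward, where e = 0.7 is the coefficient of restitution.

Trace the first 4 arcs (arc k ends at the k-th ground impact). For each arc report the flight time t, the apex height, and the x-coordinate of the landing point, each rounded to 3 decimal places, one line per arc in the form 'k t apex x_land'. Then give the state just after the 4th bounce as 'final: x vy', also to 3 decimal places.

1 3.043 20.791 24.401
2 2.884 10.188 47.530
3 2.019 4.992 63.720
4 1.413 2.446 75.053
final: 75.053 4.847

Arc 1: start y=16.060, vy=9.630 → t=3.043, apex=20.791, x_land=24.401, impact vy=-20.187
  bounce: vy ← 0.7·20.187 = 14.131
Arc 2: start y=0.000, vy=14.131 → t=2.884, apex=10.188, x_land=47.530, impact vy=-14.131
  bounce: vy ← 0.7·14.131 = 9.892
Arc 3: start y=0.000, vy=9.892 → t=2.019, apex=4.992, x_land=63.720, impact vy=-9.892
  bounce: vy ← 0.7·9.892 = 6.924
Arc 4: start y=0.000, vy=6.924 → t=1.413, apex=2.446, x_land=75.053, impact vy=-6.924
  bounce: vy ← 0.7·6.924 = 4.847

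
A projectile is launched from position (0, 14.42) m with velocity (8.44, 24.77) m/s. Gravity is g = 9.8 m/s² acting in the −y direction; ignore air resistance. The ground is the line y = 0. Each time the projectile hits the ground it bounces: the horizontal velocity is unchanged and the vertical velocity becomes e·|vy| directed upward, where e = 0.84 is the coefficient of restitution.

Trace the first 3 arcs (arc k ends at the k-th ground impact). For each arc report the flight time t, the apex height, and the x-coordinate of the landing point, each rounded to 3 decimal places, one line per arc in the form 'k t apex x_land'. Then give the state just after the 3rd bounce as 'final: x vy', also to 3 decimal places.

1 5.582 45.724 47.114
2 5.132 32.263 90.428
3 4.311 22.765 126.812
final: 126.812 17.743

Arc 1: start y=14.420, vy=24.770 → t=5.582, apex=45.724, x_land=47.114, impact vy=-29.936
  bounce: vy ← 0.84·29.936 = 25.147
Arc 2: start y=0.000, vy=25.147 → t=5.132, apex=32.263, x_land=90.428, impact vy=-25.147
  bounce: vy ← 0.84·25.147 = 21.123
Arc 3: start y=0.000, vy=21.123 → t=4.311, apex=22.765, x_land=126.812, impact vy=-21.123
  bounce: vy ← 0.84·21.123 = 17.743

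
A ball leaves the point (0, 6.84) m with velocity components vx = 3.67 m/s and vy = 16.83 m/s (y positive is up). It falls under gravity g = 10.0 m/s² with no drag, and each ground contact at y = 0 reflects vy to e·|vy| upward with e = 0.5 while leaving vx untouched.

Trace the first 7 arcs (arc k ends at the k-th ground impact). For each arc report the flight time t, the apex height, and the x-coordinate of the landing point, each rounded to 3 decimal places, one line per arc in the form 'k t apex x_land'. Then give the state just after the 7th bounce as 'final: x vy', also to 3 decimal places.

Arc 1: start y=6.840, vy=16.830 → t=3.733, apex=21.002, x_land=13.698, impact vy=-20.495
  bounce: vy ← 0.5·20.495 = 10.248
Arc 2: start y=0.000, vy=10.248 → t=2.050, apex=5.251, x_land=21.220, impact vy=-10.248
  bounce: vy ← 0.5·10.248 = 5.124
Arc 3: start y=0.000, vy=5.124 → t=1.025, apex=1.313, x_land=24.981, impact vy=-5.124
  bounce: vy ← 0.5·5.124 = 2.562
Arc 4: start y=0.000, vy=2.562 → t=0.512, apex=0.328, x_land=26.861, impact vy=-2.562
  bounce: vy ← 0.5·2.562 = 1.281
Arc 5: start y=0.000, vy=1.281 → t=0.256, apex=0.082, x_land=27.801, impact vy=-1.281
  bounce: vy ← 0.5·1.281 = 0.640
Arc 6: start y=0.000, vy=0.640 → t=0.128, apex=0.021, x_land=28.272, impact vy=-0.640
  bounce: vy ← 0.5·0.640 = 0.320
Arc 7: start y=0.000, vy=0.320 → t=0.064, apex=0.005, x_land=28.507, impact vy=-0.320
  bounce: vy ← 0.5·0.320 = 0.160

1 3.733 21.002 13.698
2 2.050 5.251 21.220
3 1.025 1.313 24.981
4 0.512 0.328 26.861
5 0.256 0.082 27.801
6 0.128 0.021 28.272
7 0.064 0.005 28.507
final: 28.507 0.160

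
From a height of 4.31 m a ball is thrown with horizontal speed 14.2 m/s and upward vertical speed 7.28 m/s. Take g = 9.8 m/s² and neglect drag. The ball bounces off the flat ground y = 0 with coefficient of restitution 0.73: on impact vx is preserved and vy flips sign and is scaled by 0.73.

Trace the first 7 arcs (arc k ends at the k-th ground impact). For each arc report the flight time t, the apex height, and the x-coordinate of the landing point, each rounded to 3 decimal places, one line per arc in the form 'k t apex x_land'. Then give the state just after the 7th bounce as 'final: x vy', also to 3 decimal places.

Arc 1: start y=4.310, vy=7.280 → t=1.939, apex=7.014, x_land=27.538, impact vy=-11.725
  bounce: vy ← 0.73·11.725 = 8.559
Arc 2: start y=0.000, vy=8.559 → t=1.747, apex=3.738, x_land=52.342, impact vy=-8.559
  bounce: vy ← 0.73·8.559 = 6.248
Arc 3: start y=0.000, vy=6.248 → t=1.275, apex=1.992, x_land=70.449, impact vy=-6.248
  bounce: vy ← 0.73·6.248 = 4.561
Arc 4: start y=0.000, vy=4.561 → t=0.931, apex=1.061, x_land=83.667, impact vy=-4.561
  bounce: vy ← 0.73·4.561 = 3.330
Arc 5: start y=0.000, vy=3.330 → t=0.680, apex=0.566, x_land=93.317, impact vy=-3.330
  bounce: vy ← 0.73·3.330 = 2.431
Arc 6: start y=0.000, vy=2.431 → t=0.496, apex=0.301, x_land=100.361, impact vy=-2.431
  bounce: vy ← 0.73·2.431 = 1.774
Arc 7: start y=0.000, vy=1.774 → t=0.362, apex=0.161, x_land=105.503, impact vy=-1.774
  bounce: vy ← 0.73·1.774 = 1.295

1 1.939 7.014 27.538
2 1.747 3.738 52.342
3 1.275 1.992 70.449
4 0.931 1.061 83.667
5 0.680 0.566 93.317
6 0.496 0.301 100.361
7 0.362 0.161 105.503
final: 105.503 1.295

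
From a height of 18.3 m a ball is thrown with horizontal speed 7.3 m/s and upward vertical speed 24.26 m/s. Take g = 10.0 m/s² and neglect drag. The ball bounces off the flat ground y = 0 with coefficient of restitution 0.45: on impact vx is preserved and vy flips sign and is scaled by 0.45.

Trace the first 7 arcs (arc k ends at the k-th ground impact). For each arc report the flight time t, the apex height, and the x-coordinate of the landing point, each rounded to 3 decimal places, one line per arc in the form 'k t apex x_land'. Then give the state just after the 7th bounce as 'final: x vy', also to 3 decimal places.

Arc 1: start y=18.300, vy=24.260 → t=5.516, apex=47.727, x_land=40.264, impact vy=-30.896
  bounce: vy ← 0.45·30.896 = 13.903
Arc 2: start y=0.000, vy=13.903 → t=2.781, apex=9.665, x_land=60.562, impact vy=-13.903
  bounce: vy ← 0.45·13.903 = 6.256
Arc 3: start y=0.000, vy=6.256 → t=1.251, apex=1.957, x_land=69.697, impact vy=-6.256
  bounce: vy ← 0.45·6.256 = 2.815
Arc 4: start y=0.000, vy=2.815 → t=0.563, apex=0.396, x_land=73.807, impact vy=-2.815
  bounce: vy ← 0.45·2.815 = 1.267
Arc 5: start y=0.000, vy=1.267 → t=0.253, apex=0.080, x_land=75.657, impact vy=-1.267
  bounce: vy ← 0.45·1.267 = 0.570
Arc 6: start y=0.000, vy=0.570 → t=0.114, apex=0.016, x_land=76.489, impact vy=-0.570
  bounce: vy ← 0.45·0.570 = 0.257
Arc 7: start y=0.000, vy=0.257 → t=0.051, apex=0.003, x_land=76.864, impact vy=-0.257
  bounce: vy ← 0.45·0.257 = 0.115

1 5.516 47.727 40.264
2 2.781 9.665 60.562
3 1.251 1.957 69.697
4 0.563 0.396 73.807
5 0.253 0.080 75.657
6 0.114 0.016 76.489
7 0.051 0.003 76.864
final: 76.864 0.115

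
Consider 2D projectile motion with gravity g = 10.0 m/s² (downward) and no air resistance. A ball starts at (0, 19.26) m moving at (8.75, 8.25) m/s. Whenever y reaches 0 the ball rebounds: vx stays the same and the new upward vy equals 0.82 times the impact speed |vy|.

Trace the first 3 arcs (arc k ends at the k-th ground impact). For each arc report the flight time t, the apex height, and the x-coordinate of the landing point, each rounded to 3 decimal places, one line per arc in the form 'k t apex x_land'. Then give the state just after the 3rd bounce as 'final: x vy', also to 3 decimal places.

1 2.954 22.663 25.847
2 3.492 15.239 56.399
3 2.863 10.246 81.450
final: 81.450 11.739

Arc 1: start y=19.260, vy=8.250 → t=2.954, apex=22.663, x_land=25.847, impact vy=-21.290
  bounce: vy ← 0.82·21.290 = 17.458
Arc 2: start y=0.000, vy=17.458 → t=3.492, apex=15.239, x_land=56.399, impact vy=-17.458
  bounce: vy ← 0.82·17.458 = 14.315
Arc 3: start y=0.000, vy=14.315 → t=2.863, apex=10.246, x_land=81.450, impact vy=-14.315
  bounce: vy ← 0.82·14.315 = 11.739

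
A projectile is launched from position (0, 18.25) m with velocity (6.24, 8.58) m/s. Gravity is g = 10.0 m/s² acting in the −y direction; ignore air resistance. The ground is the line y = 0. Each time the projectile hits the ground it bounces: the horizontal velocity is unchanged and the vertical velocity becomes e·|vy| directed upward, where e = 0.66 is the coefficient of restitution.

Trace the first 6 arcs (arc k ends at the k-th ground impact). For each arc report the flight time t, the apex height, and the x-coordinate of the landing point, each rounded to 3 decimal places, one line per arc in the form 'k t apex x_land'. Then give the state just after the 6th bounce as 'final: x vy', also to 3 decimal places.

Arc 1: start y=18.250, vy=8.580 → t=2.952, apex=21.931, x_land=18.422, impact vy=-20.943
  bounce: vy ← 0.66·20.943 = 13.822
Arc 2: start y=0.000, vy=13.822 → t=2.764, apex=9.553, x_land=35.673, impact vy=-13.822
  bounce: vy ← 0.66·13.822 = 9.123
Arc 3: start y=0.000, vy=9.123 → t=1.825, apex=4.161, x_land=47.058, impact vy=-9.123
  bounce: vy ← 0.66·9.123 = 6.021
Arc 4: start y=0.000, vy=6.021 → t=1.204, apex=1.813, x_land=54.573, impact vy=-6.021
  bounce: vy ← 0.66·6.021 = 3.974
Arc 5: start y=0.000, vy=3.974 → t=0.795, apex=0.790, x_land=59.532, impact vy=-3.974
  bounce: vy ← 0.66·3.974 = 2.623
Arc 6: start y=0.000, vy=2.623 → t=0.525, apex=0.344, x_land=62.805, impact vy=-2.623
  bounce: vy ← 0.66·2.623 = 1.731

1 2.952 21.931 18.422
2 2.764 9.553 35.673
3 1.825 4.161 47.058
4 1.204 1.813 54.573
5 0.795 0.790 59.532
6 0.525 0.344 62.805
final: 62.805 1.731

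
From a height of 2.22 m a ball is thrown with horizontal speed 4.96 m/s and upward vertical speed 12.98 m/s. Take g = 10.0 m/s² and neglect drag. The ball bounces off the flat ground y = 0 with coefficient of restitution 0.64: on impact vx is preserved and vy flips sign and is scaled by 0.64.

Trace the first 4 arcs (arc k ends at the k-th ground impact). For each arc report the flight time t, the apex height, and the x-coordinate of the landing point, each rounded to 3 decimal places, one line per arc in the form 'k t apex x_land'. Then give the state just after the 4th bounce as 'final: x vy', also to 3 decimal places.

Arc 1: start y=2.220, vy=12.980 → t=2.757, apex=10.644, x_land=13.675, impact vy=-14.590
  bounce: vy ← 0.64·14.590 = 9.338
Arc 2: start y=0.000, vy=9.338 → t=1.868, apex=4.360, x_land=22.938, impact vy=-9.338
  bounce: vy ← 0.64·9.338 = 5.976
Arc 3: start y=0.000, vy=5.976 → t=1.195, apex=1.786, x_land=28.867, impact vy=-5.976
  bounce: vy ← 0.64·5.976 = 3.825
Arc 4: start y=0.000, vy=3.825 → t=0.765, apex=0.731, x_land=32.661, impact vy=-3.825
  bounce: vy ← 0.64·3.825 = 2.448

1 2.757 10.644 13.675
2 1.868 4.360 22.938
3 1.195 1.786 28.867
4 0.765 0.731 32.661
final: 32.661 2.448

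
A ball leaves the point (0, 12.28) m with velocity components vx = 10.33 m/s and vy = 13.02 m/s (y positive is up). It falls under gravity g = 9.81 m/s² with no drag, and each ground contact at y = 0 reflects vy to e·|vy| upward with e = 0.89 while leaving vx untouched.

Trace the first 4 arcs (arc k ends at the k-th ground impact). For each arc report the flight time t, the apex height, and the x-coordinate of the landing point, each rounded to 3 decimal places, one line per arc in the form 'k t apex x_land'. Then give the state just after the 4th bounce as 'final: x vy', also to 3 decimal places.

Arc 1: start y=12.280, vy=13.020 → t=3.392, apex=20.920, x_land=35.044, impact vy=-20.260
  bounce: vy ← 0.89·20.260 = 18.031
Arc 2: start y=0.000, vy=18.031 → t=3.676, apex=16.571, x_land=73.017, impact vy=-18.031
  bounce: vy ← 0.89·18.031 = 16.048
Arc 3: start y=0.000, vy=16.048 → t=3.272, apex=13.126, x_land=106.814, impact vy=-16.048
  bounce: vy ← 0.89·16.048 = 14.282
Arc 4: start y=0.000, vy=14.282 → t=2.912, apex=10.397, x_land=136.893, impact vy=-14.282
  bounce: vy ← 0.89·14.282 = 12.711

1 3.392 20.920 35.044
2 3.676 16.571 73.017
3 3.272 13.126 106.814
4 2.912 10.397 136.893
final: 136.893 12.711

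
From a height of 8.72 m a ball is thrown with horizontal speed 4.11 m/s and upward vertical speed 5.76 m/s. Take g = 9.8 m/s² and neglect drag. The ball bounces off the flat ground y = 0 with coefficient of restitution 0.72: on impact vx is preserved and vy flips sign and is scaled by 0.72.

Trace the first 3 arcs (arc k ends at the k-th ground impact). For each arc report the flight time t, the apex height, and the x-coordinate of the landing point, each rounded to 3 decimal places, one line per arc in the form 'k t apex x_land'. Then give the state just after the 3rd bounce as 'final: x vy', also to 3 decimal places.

Arc 1: start y=8.720, vy=5.760 → t=2.046, apex=10.413, x_land=8.407, impact vy=-14.286
  bounce: vy ← 0.72·14.286 = 10.286
Arc 2: start y=0.000, vy=10.286 → t=2.099, apex=5.398, x_land=17.035, impact vy=-10.286
  bounce: vy ← 0.72·10.286 = 7.406
Arc 3: start y=0.000, vy=7.406 → t=1.511, apex=2.798, x_land=23.246, impact vy=-7.406
  bounce: vy ← 0.72·7.406 = 5.332

1 2.046 10.413 8.407
2 2.099 5.398 17.035
3 1.511 2.798 23.246
final: 23.246 5.332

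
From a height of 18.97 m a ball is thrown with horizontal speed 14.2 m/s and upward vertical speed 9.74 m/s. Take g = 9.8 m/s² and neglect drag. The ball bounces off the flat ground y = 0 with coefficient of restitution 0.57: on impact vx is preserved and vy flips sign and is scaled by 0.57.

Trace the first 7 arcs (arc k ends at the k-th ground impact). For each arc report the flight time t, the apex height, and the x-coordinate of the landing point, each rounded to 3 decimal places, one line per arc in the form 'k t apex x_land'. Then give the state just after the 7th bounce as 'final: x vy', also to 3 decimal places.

1 3.198 23.810 45.415
2 2.513 7.736 81.099
3 1.432 2.513 101.439
4 0.816 0.817 113.033
5 0.465 0.265 119.642
6 0.265 0.086 123.408
7 0.151 0.028 125.556
final: 125.556 0.422

Arc 1: start y=18.970, vy=9.740 → t=3.198, apex=23.810, x_land=45.415, impact vy=-21.603
  bounce: vy ← 0.57·21.603 = 12.314
Arc 2: start y=0.000, vy=12.314 → t=2.513, apex=7.736, x_land=81.099, impact vy=-12.314
  bounce: vy ← 0.57·12.314 = 7.019
Arc 3: start y=0.000, vy=7.019 → t=1.432, apex=2.513, x_land=101.439, impact vy=-7.019
  bounce: vy ← 0.57·7.019 = 4.001
Arc 4: start y=0.000, vy=4.001 → t=0.816, apex=0.817, x_land=113.033, impact vy=-4.001
  bounce: vy ← 0.57·4.001 = 2.280
Arc 5: start y=0.000, vy=2.280 → t=0.465, apex=0.265, x_land=119.642, impact vy=-2.280
  bounce: vy ← 0.57·2.280 = 1.300
Arc 6: start y=0.000, vy=1.300 → t=0.265, apex=0.086, x_land=123.408, impact vy=-1.300
  bounce: vy ← 0.57·1.300 = 0.741
Arc 7: start y=0.000, vy=0.741 → t=0.151, apex=0.028, x_land=125.556, impact vy=-0.741
  bounce: vy ← 0.57·0.741 = 0.422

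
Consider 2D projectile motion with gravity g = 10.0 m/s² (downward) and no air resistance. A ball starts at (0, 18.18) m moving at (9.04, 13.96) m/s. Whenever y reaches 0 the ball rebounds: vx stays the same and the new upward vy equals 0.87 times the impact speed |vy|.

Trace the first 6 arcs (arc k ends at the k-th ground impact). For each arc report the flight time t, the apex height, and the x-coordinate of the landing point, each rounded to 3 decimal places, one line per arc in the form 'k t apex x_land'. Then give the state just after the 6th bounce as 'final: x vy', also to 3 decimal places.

Arc 1: start y=18.180, vy=13.960 → t=3.759, apex=27.924, x_land=33.983, impact vy=-23.632
  bounce: vy ← 0.87·23.632 = 20.560
Arc 2: start y=0.000, vy=20.560 → t=4.112, apex=21.136, x_land=71.156, impact vy=-20.560
  bounce: vy ← 0.87·20.560 = 17.887
Arc 3: start y=0.000, vy=17.887 → t=3.577, apex=15.998, x_land=103.496, impact vy=-17.887
  bounce: vy ← 0.87·17.887 = 15.562
Arc 4: start y=0.000, vy=15.562 → t=3.112, apex=12.109, x_land=131.632, impact vy=-15.562
  bounce: vy ← 0.87·15.562 = 13.539
Arc 5: start y=0.000, vy=13.539 → t=2.708, apex=9.165, x_land=156.110, impact vy=-13.539
  bounce: vy ← 0.87·13.539 = 11.779
Arc 6: start y=0.000, vy=11.779 → t=2.356, apex=6.937, x_land=177.406, impact vy=-11.779
  bounce: vy ← 0.87·11.779 = 10.248

1 3.759 27.924 33.983
2 4.112 21.136 71.156
3 3.577 15.998 103.496
4 3.112 12.109 131.632
5 2.708 9.165 156.110
6 2.356 6.937 177.406
final: 177.406 10.248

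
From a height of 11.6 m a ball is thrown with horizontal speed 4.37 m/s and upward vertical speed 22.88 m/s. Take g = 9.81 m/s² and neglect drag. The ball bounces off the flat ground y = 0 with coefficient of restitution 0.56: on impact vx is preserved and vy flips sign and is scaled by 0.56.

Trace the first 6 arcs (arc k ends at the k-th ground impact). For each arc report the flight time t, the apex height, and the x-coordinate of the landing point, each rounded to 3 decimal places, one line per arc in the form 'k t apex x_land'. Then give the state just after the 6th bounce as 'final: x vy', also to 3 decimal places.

Arc 1: start y=11.600, vy=22.880 → t=5.126, apex=38.282, x_land=22.401, impact vy=-27.406
  bounce: vy ← 0.56·27.406 = 15.347
Arc 2: start y=0.000, vy=15.347 → t=3.129, apex=12.005, x_land=36.074, impact vy=-15.347
  bounce: vy ← 0.56·15.347 = 8.595
Arc 3: start y=0.000, vy=8.595 → t=1.752, apex=3.765, x_land=43.731, impact vy=-8.595
  bounce: vy ← 0.56·8.595 = 4.813
Arc 4: start y=0.000, vy=4.813 → t=0.981, apex=1.181, x_land=48.019, impact vy=-4.813
  bounce: vy ← 0.56·4.813 = 2.695
Arc 5: start y=0.000, vy=2.695 → t=0.549, apex=0.370, x_land=50.420, impact vy=-2.695
  bounce: vy ← 0.56·2.695 = 1.509
Arc 6: start y=0.000, vy=1.509 → t=0.308, apex=0.116, x_land=51.765, impact vy=-1.509
  bounce: vy ← 0.56·1.509 = 0.845

1 5.126 38.282 22.401
2 3.129 12.005 36.074
3 1.752 3.765 43.731
4 0.981 1.181 48.019
5 0.549 0.370 50.420
6 0.308 0.116 51.765
final: 51.765 0.845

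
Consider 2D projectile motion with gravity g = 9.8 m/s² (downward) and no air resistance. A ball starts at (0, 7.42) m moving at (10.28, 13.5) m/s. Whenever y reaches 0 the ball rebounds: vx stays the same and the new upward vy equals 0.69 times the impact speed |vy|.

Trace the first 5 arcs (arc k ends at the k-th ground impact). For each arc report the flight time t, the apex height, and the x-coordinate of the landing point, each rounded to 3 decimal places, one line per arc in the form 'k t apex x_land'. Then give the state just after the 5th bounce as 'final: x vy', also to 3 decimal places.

Arc 1: start y=7.420, vy=13.500 → t=3.225, apex=16.718, x_land=33.150, impact vy=-18.102
  bounce: vy ← 0.69·18.102 = 12.490
Arc 2: start y=0.000, vy=12.490 → t=2.549, apex=7.960, x_land=59.354, impact vy=-12.490
  bounce: vy ← 0.69·12.490 = 8.618
Arc 3: start y=0.000, vy=8.618 → t=1.759, apex=3.790, x_land=77.435, impact vy=-8.618
  bounce: vy ← 0.69·8.618 = 5.947
Arc 4: start y=0.000, vy=5.947 → t=1.214, apex=1.804, x_land=89.911, impact vy=-5.947
  bounce: vy ← 0.69·5.947 = 4.103
Arc 5: start y=0.000, vy=4.103 → t=0.837, apex=0.859, x_land=98.519, impact vy=-4.103
  bounce: vy ← 0.69·4.103 = 2.831

1 3.225 16.718 33.150
2 2.549 7.960 59.354
3 1.759 3.790 77.435
4 1.214 1.804 89.911
5 0.837 0.859 98.519
final: 98.519 2.831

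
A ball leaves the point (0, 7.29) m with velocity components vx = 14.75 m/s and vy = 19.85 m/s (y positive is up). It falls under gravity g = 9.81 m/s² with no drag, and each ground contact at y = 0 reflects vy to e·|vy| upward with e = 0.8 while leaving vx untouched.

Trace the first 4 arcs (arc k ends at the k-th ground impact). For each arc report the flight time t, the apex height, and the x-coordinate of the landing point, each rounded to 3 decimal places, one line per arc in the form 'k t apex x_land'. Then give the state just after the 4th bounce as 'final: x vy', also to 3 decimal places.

Arc 1: start y=7.290, vy=19.850 → t=4.386, apex=27.373, x_land=64.690, impact vy=-23.174
  bounce: vy ← 0.8·23.174 = 18.540
Arc 2: start y=0.000, vy=18.540 → t=3.780, apex=17.519, x_land=120.441, impact vy=-18.540
  bounce: vy ← 0.8·18.540 = 14.832
Arc 3: start y=0.000, vy=14.832 → t=3.024, apex=11.212, x_land=165.042, impact vy=-14.832
  bounce: vy ← 0.8·14.832 = 11.865
Arc 4: start y=0.000, vy=11.865 → t=2.419, apex=7.176, x_land=200.722, impact vy=-11.865
  bounce: vy ← 0.8·11.865 = 9.492

1 4.386 27.373 64.690
2 3.780 17.519 120.441
3 3.024 11.212 165.042
4 2.419 7.176 200.722
final: 200.722 9.492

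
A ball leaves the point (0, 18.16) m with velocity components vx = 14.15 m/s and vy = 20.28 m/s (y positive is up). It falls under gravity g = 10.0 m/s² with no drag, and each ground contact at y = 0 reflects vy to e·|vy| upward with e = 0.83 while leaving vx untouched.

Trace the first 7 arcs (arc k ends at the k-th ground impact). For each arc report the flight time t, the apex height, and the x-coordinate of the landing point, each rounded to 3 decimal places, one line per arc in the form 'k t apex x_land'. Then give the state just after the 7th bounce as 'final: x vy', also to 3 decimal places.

Arc 1: start y=18.160, vy=20.280 → t=4.811, apex=38.724, x_land=68.075, impact vy=-27.829
  bounce: vy ← 0.83·27.829 = 23.098
Arc 2: start y=0.000, vy=23.098 → t=4.620, apex=26.677, x_land=133.443, impact vy=-23.098
  bounce: vy ← 0.83·23.098 = 19.172
Arc 3: start y=0.000, vy=19.172 → t=3.834, apex=18.378, x_land=187.699, impact vy=-19.172
  bounce: vy ← 0.83·19.172 = 15.913
Arc 4: start y=0.000, vy=15.913 → t=3.183, apex=12.660, x_land=232.732, impact vy=-15.913
  bounce: vy ← 0.83·15.913 = 13.207
Arc 5: start y=0.000, vy=13.207 → t=2.641, apex=8.722, x_land=270.109, impact vy=-13.207
  bounce: vy ← 0.83·13.207 = 10.962
Arc 6: start y=0.000, vy=10.962 → t=2.192, apex=6.008, x_land=301.132, impact vy=-10.962
  bounce: vy ← 0.83·10.962 = 9.099
Arc 7: start y=0.000, vy=9.099 → t=1.820, apex=4.139, x_land=326.881, impact vy=-9.099
  bounce: vy ← 0.83·9.099 = 7.552

1 4.811 38.724 68.075
2 4.620 26.677 133.443
3 3.834 18.378 187.699
4 3.183 12.660 232.732
5 2.641 8.722 270.109
6 2.192 6.008 301.132
7 1.820 4.139 326.881
final: 326.881 7.552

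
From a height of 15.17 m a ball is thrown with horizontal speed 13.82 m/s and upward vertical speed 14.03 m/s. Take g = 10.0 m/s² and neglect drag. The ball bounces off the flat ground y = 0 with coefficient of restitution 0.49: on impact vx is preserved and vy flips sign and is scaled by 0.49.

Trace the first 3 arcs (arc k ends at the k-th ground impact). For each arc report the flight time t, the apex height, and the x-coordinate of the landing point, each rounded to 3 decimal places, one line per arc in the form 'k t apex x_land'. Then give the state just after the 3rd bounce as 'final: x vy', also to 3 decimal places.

1 3.640 25.012 50.299
2 2.192 6.005 80.591
3 1.074 1.442 95.434
final: 95.434 2.631

Arc 1: start y=15.170, vy=14.030 → t=3.640, apex=25.012, x_land=50.299, impact vy=-22.366
  bounce: vy ← 0.49·22.366 = 10.959
Arc 2: start y=0.000, vy=10.959 → t=2.192, apex=6.005, x_land=80.591, impact vy=-10.959
  bounce: vy ← 0.49·10.959 = 5.370
Arc 3: start y=0.000, vy=5.370 → t=1.074, apex=1.442, x_land=95.434, impact vy=-5.370
  bounce: vy ← 0.49·5.370 = 2.631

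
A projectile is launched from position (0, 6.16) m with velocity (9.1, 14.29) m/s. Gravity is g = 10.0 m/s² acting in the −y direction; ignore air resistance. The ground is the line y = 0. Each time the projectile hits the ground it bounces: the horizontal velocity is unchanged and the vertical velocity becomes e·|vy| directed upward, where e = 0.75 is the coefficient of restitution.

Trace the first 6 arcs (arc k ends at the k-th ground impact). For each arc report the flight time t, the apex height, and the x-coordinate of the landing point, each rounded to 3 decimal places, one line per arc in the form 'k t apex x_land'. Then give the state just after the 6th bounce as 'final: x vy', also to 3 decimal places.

1 3.238 16.370 29.470
2 2.714 9.208 54.168
3 2.036 5.180 72.693
4 1.527 2.914 86.586
5 1.145 1.639 97.005
6 0.859 0.922 104.820
final: 104.820 3.220

Arc 1: start y=6.160, vy=14.290 → t=3.238, apex=16.370, x_land=29.470, impact vy=-18.094
  bounce: vy ← 0.75·18.094 = 13.571
Arc 2: start y=0.000, vy=13.571 → t=2.714, apex=9.208, x_land=54.168, impact vy=-13.571
  bounce: vy ← 0.75·13.571 = 10.178
Arc 3: start y=0.000, vy=10.178 → t=2.036, apex=5.180, x_land=72.693, impact vy=-10.178
  bounce: vy ← 0.75·10.178 = 7.634
Arc 4: start y=0.000, vy=7.634 → t=1.527, apex=2.914, x_land=86.586, impact vy=-7.634
  bounce: vy ← 0.75·7.634 = 5.725
Arc 5: start y=0.000, vy=5.725 → t=1.145, apex=1.639, x_land=97.005, impact vy=-5.725
  bounce: vy ← 0.75·5.725 = 4.294
Arc 6: start y=0.000, vy=4.294 → t=0.859, apex=0.922, x_land=104.820, impact vy=-4.294
  bounce: vy ← 0.75·4.294 = 3.220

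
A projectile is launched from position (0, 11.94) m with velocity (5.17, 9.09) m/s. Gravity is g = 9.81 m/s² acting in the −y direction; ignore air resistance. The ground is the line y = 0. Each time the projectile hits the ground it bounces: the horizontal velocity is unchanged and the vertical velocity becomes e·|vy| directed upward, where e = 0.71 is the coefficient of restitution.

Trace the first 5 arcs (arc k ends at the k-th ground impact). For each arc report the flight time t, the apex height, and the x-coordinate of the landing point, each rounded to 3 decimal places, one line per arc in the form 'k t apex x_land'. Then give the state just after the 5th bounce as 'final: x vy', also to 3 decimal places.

Arc 1: start y=11.940, vy=9.090 → t=2.741, apex=16.151, x_land=14.172, impact vy=-17.801
  bounce: vy ← 0.71·17.801 = 12.639
Arc 2: start y=0.000, vy=12.639 → t=2.577, apex=8.142, x_land=27.494, impact vy=-12.639
  bounce: vy ← 0.71·12.639 = 8.974
Arc 3: start y=0.000, vy=8.974 → t=1.830, apex=4.104, x_land=36.953, impact vy=-8.974
  bounce: vy ← 0.71·8.974 = 6.371
Arc 4: start y=0.000, vy=6.371 → t=1.299, apex=2.069, x_land=43.668, impact vy=-6.371
  bounce: vy ← 0.71·6.371 = 4.524
Arc 5: start y=0.000, vy=4.524 → t=0.922, apex=1.043, x_land=48.436, impact vy=-4.524
  bounce: vy ← 0.71·4.524 = 3.212

1 2.741 16.151 14.172
2 2.577 8.142 27.494
3 1.830 4.104 36.953
4 1.299 2.069 43.668
5 0.922 1.043 48.436
final: 48.436 3.212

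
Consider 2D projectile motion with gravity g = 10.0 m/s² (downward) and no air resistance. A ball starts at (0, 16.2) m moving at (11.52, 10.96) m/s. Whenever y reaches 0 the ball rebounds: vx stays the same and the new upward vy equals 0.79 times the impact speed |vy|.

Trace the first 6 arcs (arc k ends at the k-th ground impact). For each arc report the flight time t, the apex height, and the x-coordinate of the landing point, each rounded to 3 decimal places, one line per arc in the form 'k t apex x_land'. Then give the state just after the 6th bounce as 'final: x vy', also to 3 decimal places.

Arc 1: start y=16.200, vy=10.960 → t=3.203, apex=22.206, x_land=36.903, impact vy=-21.074
  bounce: vy ← 0.79·21.074 = 16.649
Arc 2: start y=0.000, vy=16.649 → t=3.330, apex=13.859, x_land=75.262, impact vy=-16.649
  bounce: vy ← 0.79·16.649 = 13.152
Arc 3: start y=0.000, vy=13.152 → t=2.630, apex=8.649, x_land=105.565, impact vy=-13.152
  bounce: vy ← 0.79·13.152 = 10.390
Arc 4: start y=0.000, vy=10.390 → t=2.078, apex=5.398, x_land=129.504, impact vy=-10.390
  bounce: vy ← 0.79·10.390 = 8.208
Arc 5: start y=0.000, vy=8.208 → t=1.642, apex=3.369, x_land=148.417, impact vy=-8.208
  bounce: vy ← 0.79·8.208 = 6.485
Arc 6: start y=0.000, vy=6.485 → t=1.297, apex=2.103, x_land=163.357, impact vy=-6.485
  bounce: vy ← 0.79·6.485 = 5.123

1 3.203 22.206 36.903
2 3.330 13.859 75.262
3 2.630 8.649 105.565
4 2.078 5.398 129.504
5 1.642 3.369 148.417
6 1.297 2.103 163.357
final: 163.357 5.123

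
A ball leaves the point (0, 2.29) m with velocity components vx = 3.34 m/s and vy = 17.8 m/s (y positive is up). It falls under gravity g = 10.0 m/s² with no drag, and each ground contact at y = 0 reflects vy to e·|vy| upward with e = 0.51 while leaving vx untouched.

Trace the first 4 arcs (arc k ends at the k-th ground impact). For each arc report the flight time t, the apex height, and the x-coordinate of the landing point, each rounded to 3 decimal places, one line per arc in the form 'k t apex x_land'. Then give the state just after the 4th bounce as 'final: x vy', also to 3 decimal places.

1 3.684 18.132 12.306
2 1.942 4.716 18.793
3 0.991 1.227 22.102
4 0.505 0.319 23.789
final: 23.789 1.288

Arc 1: start y=2.290, vy=17.800 → t=3.684, apex=18.132, x_land=12.306, impact vy=-19.043
  bounce: vy ← 0.51·19.043 = 9.712
Arc 2: start y=0.000, vy=9.712 → t=1.942, apex=4.716, x_land=18.793, impact vy=-9.712
  bounce: vy ← 0.51·9.712 = 4.953
Arc 3: start y=0.000, vy=4.953 → t=0.991, apex=1.227, x_land=22.102, impact vy=-4.953
  bounce: vy ← 0.51·4.953 = 2.526
Arc 4: start y=0.000, vy=2.526 → t=0.505, apex=0.319, x_land=23.789, impact vy=-2.526
  bounce: vy ← 0.51·2.526 = 1.288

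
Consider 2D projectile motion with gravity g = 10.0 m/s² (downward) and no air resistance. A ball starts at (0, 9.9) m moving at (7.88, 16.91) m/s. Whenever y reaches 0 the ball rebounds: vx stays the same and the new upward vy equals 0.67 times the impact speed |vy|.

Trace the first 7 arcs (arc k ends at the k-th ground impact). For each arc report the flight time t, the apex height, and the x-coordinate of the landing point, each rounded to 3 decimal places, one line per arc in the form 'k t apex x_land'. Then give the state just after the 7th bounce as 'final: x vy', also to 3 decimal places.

1 3.891 24.197 30.660
2 2.948 10.862 53.889
3 1.975 4.876 69.453
4 1.323 2.189 79.880
5 0.887 0.983 86.866
6 0.594 0.441 91.547
7 0.398 0.198 94.684
final: 94.684 1.333

Arc 1: start y=9.900, vy=16.910 → t=3.891, apex=24.197, x_land=30.660, impact vy=-21.999
  bounce: vy ← 0.67·21.999 = 14.739
Arc 2: start y=0.000, vy=14.739 → t=2.948, apex=10.862, x_land=53.889, impact vy=-14.739
  bounce: vy ← 0.67·14.739 = 9.875
Arc 3: start y=0.000, vy=9.875 → t=1.975, apex=4.876, x_land=69.453, impact vy=-9.875
  bounce: vy ← 0.67·9.875 = 6.616
Arc 4: start y=0.000, vy=6.616 → t=1.323, apex=2.189, x_land=79.880, impact vy=-6.616
  bounce: vy ← 0.67·6.616 = 4.433
Arc 5: start y=0.000, vy=4.433 → t=0.887, apex=0.983, x_land=86.866, impact vy=-4.433
  bounce: vy ← 0.67·4.433 = 2.970
Arc 6: start y=0.000, vy=2.970 → t=0.594, apex=0.441, x_land=91.547, impact vy=-2.970
  bounce: vy ← 0.67·2.970 = 1.990
Arc 7: start y=0.000, vy=1.990 → t=0.398, apex=0.198, x_land=94.684, impact vy=-1.990
  bounce: vy ← 0.67·1.990 = 1.333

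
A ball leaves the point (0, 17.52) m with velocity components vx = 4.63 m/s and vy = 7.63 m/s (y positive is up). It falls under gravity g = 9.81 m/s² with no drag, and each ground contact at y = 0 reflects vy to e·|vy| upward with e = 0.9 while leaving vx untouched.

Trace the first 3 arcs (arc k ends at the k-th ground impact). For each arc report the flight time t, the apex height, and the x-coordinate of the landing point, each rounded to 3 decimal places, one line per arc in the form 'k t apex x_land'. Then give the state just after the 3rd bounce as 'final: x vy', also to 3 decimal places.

1 2.822 20.487 13.064
2 3.679 16.595 30.096
3 3.311 13.442 45.425
final: 45.425 14.616

Arc 1: start y=17.520, vy=7.630 → t=2.822, apex=20.487, x_land=13.064, impact vy=-20.049
  bounce: vy ← 0.9·20.049 = 18.044
Arc 2: start y=0.000, vy=18.044 → t=3.679, apex=16.595, x_land=30.096, impact vy=-18.044
  bounce: vy ← 0.9·18.044 = 16.240
Arc 3: start y=0.000, vy=16.240 → t=3.311, apex=13.442, x_land=45.425, impact vy=-16.240
  bounce: vy ← 0.9·16.240 = 14.616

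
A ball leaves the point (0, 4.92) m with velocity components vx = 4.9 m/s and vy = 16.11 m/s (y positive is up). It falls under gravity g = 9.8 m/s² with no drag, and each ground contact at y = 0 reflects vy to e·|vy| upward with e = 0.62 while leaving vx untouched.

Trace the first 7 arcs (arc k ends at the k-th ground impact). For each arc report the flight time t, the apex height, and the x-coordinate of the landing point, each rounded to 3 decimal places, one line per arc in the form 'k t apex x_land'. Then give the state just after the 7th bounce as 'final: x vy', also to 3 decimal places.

Arc 1: start y=4.920, vy=16.110 → t=3.569, apex=18.161, x_land=17.489, impact vy=-18.867
  bounce: vy ← 0.62·18.867 = 11.698
Arc 2: start y=0.000, vy=11.698 → t=2.387, apex=6.981, x_land=29.186, impact vy=-11.698
  bounce: vy ← 0.62·11.698 = 7.252
Arc 3: start y=0.000, vy=7.252 → t=1.480, apex=2.684, x_land=36.439, impact vy=-7.252
  bounce: vy ← 0.62·7.252 = 4.497
Arc 4: start y=0.000, vy=4.497 → t=0.918, apex=1.032, x_land=40.935, impact vy=-4.497
  bounce: vy ← 0.62·4.497 = 2.788
Arc 5: start y=0.000, vy=2.788 → t=0.569, apex=0.397, x_land=43.723, impact vy=-2.788
  bounce: vy ← 0.62·2.788 = 1.728
Arc 6: start y=0.000, vy=1.728 → t=0.353, apex=0.152, x_land=45.451, impact vy=-1.728
  bounce: vy ← 0.62·1.728 = 1.072
Arc 7: start y=0.000, vy=1.072 → t=0.219, apex=0.059, x_land=46.523, impact vy=-1.072
  bounce: vy ← 0.62·1.072 = 0.664

1 3.569 18.161 17.489
2 2.387 6.981 29.186
3 1.480 2.684 36.439
4 0.918 1.032 40.935
5 0.569 0.397 43.723
6 0.353 0.152 45.451
7 0.219 0.059 46.523
final: 46.523 0.664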